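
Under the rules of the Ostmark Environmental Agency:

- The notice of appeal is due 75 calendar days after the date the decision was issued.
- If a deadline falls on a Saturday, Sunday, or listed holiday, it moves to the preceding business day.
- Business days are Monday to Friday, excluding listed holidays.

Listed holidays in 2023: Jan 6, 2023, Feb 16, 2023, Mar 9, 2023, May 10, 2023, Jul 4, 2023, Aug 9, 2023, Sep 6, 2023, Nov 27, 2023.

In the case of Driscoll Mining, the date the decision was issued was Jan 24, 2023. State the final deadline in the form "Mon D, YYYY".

Apr 7, 2023

Trigger date Jan 24, 2023 + 75 calendar days = Apr 9, 2023.
Apr 9, 2023 is a Sunday; the preceding business day is Apr 7, 2023 (Friday).
The final due date is Apr 7, 2023.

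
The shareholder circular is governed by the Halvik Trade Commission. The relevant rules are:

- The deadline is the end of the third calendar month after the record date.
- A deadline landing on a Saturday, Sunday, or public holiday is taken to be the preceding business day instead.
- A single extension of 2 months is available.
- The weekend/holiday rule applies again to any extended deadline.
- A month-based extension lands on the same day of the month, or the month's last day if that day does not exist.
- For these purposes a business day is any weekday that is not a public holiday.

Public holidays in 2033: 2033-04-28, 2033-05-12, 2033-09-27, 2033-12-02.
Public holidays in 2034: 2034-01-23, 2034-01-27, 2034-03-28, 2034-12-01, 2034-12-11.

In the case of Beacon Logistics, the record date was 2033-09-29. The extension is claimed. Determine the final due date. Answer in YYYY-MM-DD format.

2034-02-28

3 months after 2033-09-29 is December 2033; that month ends on 2033-12-31.
2033-12-31 is a Saturday; the preceding business day is 2033-12-30 (Friday).
Applying the 2 months extension: 2 months after 2033-12-30 is 2034-02-28 (day 30 does not exist in February, so the month's last day is used).
2034-02-28 (Tuesday) is already a business day.
The final due date is 2034-02-28.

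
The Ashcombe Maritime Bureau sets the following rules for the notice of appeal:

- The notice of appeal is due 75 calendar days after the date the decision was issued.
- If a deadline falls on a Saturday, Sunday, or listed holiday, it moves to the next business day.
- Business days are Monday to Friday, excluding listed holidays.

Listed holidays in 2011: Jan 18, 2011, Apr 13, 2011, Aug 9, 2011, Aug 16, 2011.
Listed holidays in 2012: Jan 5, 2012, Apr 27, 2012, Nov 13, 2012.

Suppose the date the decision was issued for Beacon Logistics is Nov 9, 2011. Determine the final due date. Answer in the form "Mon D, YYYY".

75 calendar days after Nov 9, 2011 is Jan 23, 2012.
Jan 23, 2012 falls on a Monday, which is a business day, so no adjustment is needed.
The final due date is Jan 23, 2012.

Jan 23, 2012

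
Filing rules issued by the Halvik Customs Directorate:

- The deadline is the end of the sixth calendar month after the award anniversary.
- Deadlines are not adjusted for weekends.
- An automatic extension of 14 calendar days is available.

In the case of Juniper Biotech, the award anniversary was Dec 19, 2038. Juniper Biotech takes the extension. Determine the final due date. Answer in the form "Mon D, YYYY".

6 months after Dec 19, 2038 falls in June 2039; the last day of that month is Jun 30, 2039.
Jun 30, 2039 falls on a Thursday. The rules make no weekend/holiday allowance, so it remains Jun 30, 2039.
With the 14-day extension, Jun 30, 2039 becomes Jul 14, 2039.
Jul 14, 2039 falls on a Thursday. The rules make no weekend/holiday allowance, so it remains Jul 14, 2039.
Deadline: Jul 14, 2039.

Jul 14, 2039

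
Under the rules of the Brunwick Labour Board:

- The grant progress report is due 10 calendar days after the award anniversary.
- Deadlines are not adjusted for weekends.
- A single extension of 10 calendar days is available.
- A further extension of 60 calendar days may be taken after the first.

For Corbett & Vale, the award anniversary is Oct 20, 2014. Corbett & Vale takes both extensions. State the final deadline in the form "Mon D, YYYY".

Adding 10 calendar days to Oct 20, 2014 gives Oct 30, 2014.
Oct 30, 2014 is a Thursday; no weekend or holiday adjustment applies.
With the 10-day extension, Oct 30, 2014 becomes Nov 9, 2014.
Nov 9, 2014 falls on a Sunday. The rules make no weekend/holiday allowance, so it remains Nov 9, 2014.
The 60-calendar-day extension moves the deadline from Nov 9, 2014 to Jan 8, 2015.
No adjustment is made for weekends or holidays, so Jan 8, 2015 stands.
So the filing is due Jan 8, 2015.

Jan 8, 2015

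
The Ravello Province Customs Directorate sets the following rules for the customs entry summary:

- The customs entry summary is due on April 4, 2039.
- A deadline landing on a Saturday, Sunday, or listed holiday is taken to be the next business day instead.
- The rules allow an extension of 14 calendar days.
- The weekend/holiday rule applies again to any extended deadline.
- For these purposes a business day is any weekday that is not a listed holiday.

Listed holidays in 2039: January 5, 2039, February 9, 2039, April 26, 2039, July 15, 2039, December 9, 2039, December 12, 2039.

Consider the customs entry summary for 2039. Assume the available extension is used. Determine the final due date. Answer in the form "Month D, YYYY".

April 18, 2039

The stated deadline is April 4, 2039.
Since April 4, 2039 is a Monday and not a holiday, the date is unchanged.
Add the 14 calendar-day extension to April 4, 2039: April 18, 2039.
Since April 18, 2039 is a Monday and not a holiday, the date is unchanged.
The final due date is April 18, 2039.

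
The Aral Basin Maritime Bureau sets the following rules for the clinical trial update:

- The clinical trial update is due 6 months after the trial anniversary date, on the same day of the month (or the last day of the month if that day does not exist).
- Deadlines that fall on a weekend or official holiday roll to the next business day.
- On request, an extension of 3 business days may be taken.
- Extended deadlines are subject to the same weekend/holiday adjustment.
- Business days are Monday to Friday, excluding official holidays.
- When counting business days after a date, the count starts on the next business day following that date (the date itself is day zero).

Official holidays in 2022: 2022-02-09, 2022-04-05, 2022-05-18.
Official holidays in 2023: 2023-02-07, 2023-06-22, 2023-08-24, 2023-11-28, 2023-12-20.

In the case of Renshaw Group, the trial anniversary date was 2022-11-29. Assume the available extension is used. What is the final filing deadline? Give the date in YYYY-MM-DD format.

2023-06-01

6 months from 2022-11-29 is 2023-05-29.
2023-05-29 falls on a Monday, which is a business day, so no adjustment is needed.
The 3-business-day extension runs from 2023-05-29 to 2023-06-01.
2023-06-01 is a Thursday and not a listed holiday, so it stands.
Final deadline: 2023-06-01.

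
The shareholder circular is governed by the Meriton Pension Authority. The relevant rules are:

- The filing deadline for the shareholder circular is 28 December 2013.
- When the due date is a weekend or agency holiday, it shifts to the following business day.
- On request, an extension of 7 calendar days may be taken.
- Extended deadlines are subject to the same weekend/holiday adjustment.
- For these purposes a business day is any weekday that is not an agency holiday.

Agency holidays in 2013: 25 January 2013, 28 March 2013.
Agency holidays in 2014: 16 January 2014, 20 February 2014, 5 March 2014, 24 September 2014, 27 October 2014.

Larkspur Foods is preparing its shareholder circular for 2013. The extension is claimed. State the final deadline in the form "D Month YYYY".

The stated deadline is 28 December 2013.
28 December 2013 falls on a Saturday. Rolling to the next business day gives 30 December 2013, a Monday.
The 7-calendar-day extension moves the deadline from 30 December 2013 to 6 January 2014.
6 January 2014 is a Monday and not a listed holiday, so it stands.
So the filing is due 6 January 2014.

6 January 2014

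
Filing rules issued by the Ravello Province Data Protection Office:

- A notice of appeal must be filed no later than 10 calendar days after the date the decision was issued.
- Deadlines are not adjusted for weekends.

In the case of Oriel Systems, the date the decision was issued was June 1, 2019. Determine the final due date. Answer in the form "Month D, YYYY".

June 11, 2019

Trigger date June 1, 2019 + 10 calendar days = June 11, 2019.
No adjustment is made for weekends or holidays, so June 11, 2019 stands.
The final due date is June 11, 2019.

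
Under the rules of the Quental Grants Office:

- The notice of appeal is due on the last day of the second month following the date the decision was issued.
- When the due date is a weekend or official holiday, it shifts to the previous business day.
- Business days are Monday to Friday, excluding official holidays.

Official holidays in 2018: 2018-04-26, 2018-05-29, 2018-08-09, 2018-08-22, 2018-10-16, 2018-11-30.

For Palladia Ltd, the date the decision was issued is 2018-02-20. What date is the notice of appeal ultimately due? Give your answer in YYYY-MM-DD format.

The second month after 2018-02-20 is April 2018, whose last day is 2018-04-30.
Since 2018-04-30 is a Monday and not a holiday, the date is unchanged.
The final due date is 2018-04-30.

2018-04-30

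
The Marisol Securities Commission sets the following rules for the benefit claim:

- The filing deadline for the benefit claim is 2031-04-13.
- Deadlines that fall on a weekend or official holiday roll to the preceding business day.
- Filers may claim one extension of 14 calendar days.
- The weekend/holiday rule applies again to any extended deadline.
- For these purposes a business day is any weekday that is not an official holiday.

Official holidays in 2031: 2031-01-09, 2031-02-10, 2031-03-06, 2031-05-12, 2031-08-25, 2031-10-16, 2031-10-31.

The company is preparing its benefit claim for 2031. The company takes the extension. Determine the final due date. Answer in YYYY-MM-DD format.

2031-04-25

The statutory due date is 2031-04-13.
2031-04-13 falls on a Sunday. Rolling to the preceding business day gives 2031-04-11, a Friday.
Applying the 14-calendar-day extension: 2031-04-11 + 14 days = 2031-04-25.
2031-04-25 falls on a Friday, which is a business day, so no adjustment is needed.
Final deadline: 2031-04-25.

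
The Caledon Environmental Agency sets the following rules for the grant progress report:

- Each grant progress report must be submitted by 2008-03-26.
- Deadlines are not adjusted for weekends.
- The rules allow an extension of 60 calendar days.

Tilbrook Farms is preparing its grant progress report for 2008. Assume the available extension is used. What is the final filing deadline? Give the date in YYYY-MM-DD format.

2008-05-25

The statutory due date is 2008-03-26.
2008-03-26 is a Wednesday; no weekend or holiday adjustment applies.
With the 60-day extension, 2008-03-26 becomes 2008-05-25.
2008-05-25 falls on a Sunday. The rules make no weekend/holiday allowance, so it remains 2008-05-25.
Final deadline: 2008-05-25.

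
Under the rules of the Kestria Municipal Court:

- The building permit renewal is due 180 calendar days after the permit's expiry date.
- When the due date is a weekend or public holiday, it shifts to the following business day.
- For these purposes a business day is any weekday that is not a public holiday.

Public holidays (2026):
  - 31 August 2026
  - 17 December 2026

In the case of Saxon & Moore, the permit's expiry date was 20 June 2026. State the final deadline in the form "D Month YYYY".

18 December 2026

From 20 June 2026, 180 calendar days later is 17 December 2026.
17 December 2026 is a listed holiday, so it moves to the next business day, 18 December 2026 (Friday).
Deadline: 18 December 2026.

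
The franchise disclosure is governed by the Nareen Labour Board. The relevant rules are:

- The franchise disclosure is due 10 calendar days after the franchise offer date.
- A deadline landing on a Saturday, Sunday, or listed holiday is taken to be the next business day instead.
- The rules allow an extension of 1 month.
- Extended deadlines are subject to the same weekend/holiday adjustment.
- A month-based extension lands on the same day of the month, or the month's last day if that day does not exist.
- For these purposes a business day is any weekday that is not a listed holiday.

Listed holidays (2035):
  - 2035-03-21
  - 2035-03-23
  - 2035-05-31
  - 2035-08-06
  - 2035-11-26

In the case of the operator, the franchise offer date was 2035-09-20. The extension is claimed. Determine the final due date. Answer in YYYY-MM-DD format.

Adding 10 calendar days to 2035-09-20 gives 2035-09-30.
2035-09-30 is a Sunday; the next business day is 2035-10-01 (Monday).
Add 1 month to 2035-10-01: 2035-11-01.
2035-11-01 falls on a Thursday, which is a business day, so no adjustment is needed.
The final due date is 2035-11-01.

2035-11-01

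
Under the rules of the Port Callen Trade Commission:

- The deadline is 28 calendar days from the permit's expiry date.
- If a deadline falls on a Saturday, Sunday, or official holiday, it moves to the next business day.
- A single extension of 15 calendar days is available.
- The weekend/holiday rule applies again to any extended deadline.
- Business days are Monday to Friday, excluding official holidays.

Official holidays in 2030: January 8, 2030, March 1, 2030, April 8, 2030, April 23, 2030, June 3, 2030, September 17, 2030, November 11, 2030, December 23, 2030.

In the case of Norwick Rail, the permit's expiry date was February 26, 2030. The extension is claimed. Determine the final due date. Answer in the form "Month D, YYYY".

From February 26, 2030, 28 calendar days later is March 26, 2030.
March 26, 2030 (Tuesday) is already a business day.
The 15-calendar-day extension moves the deadline from March 26, 2030 to April 10, 2030.
April 10, 2030 (Wednesday) is already a business day.
Final deadline: April 10, 2030.

April 10, 2030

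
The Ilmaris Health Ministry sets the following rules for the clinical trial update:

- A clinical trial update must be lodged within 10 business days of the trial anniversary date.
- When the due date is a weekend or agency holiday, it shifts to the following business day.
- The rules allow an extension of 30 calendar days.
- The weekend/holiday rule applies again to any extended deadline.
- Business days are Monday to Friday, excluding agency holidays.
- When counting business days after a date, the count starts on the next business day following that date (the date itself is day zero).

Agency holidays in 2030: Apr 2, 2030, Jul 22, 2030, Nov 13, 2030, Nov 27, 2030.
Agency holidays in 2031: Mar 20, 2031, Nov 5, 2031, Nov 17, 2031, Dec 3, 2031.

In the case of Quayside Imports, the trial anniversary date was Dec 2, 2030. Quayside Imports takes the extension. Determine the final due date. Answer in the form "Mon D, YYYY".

Jan 15, 2031

10 business days after Dec 2, 2030, excluding weekends and holidays, is Dec 16, 2030.
Since Dec 16, 2030 is a Monday and not a holiday, the date is unchanged.
Add the 30 calendar-day extension to Dec 16, 2030: Jan 15, 2031.
Since Jan 15, 2031 is a Wednesday and not a holiday, the date is unchanged.
Final deadline: Jan 15, 2031.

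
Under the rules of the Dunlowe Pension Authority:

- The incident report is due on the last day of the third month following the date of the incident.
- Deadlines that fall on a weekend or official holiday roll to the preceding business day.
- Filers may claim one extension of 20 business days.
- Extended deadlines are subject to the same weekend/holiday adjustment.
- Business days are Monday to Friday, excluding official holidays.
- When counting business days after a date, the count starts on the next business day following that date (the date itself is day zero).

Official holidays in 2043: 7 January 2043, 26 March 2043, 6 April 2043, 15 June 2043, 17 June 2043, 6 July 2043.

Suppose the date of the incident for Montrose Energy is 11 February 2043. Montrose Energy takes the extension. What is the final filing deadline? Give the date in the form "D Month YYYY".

30 June 2043

3 months after 11 February 2043 is May 2043; that month ends on 31 May 2043.
31 May 2043 falls on a Sunday. Rolling to the preceding business day gives 29 May 2043, a Friday.
Applying the 20-business-day extension: 20 business days after 29 May 2043 is 30 June 2043.
Since 30 June 2043 is a Tuesday and not a holiday, the date is unchanged.
Deadline: 30 June 2043.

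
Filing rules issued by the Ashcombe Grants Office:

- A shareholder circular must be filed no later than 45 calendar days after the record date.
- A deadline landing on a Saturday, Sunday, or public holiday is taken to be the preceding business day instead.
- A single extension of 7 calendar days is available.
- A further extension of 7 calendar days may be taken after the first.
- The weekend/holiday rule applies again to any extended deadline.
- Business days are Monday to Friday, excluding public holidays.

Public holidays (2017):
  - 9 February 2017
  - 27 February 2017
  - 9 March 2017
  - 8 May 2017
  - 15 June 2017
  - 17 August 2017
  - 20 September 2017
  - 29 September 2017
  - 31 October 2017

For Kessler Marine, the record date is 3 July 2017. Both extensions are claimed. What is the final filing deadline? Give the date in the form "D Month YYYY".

30 August 2017

Trigger date 3 July 2017 + 45 calendar days = 17 August 2017.
Because 17 August 2017 is a listed holiday, the deadline becomes 16 August 2017 (Wednesday).
The 7-calendar-day extension moves the deadline from 16 August 2017 to 23 August 2017.
23 August 2017 falls on a Wednesday, which is a business day, so no adjustment is needed.
Applying the 7-calendar-day extension: 23 August 2017 + 7 days = 30 August 2017.
30 August 2017 (Wednesday) is already a business day.
Final deadline: 30 August 2017.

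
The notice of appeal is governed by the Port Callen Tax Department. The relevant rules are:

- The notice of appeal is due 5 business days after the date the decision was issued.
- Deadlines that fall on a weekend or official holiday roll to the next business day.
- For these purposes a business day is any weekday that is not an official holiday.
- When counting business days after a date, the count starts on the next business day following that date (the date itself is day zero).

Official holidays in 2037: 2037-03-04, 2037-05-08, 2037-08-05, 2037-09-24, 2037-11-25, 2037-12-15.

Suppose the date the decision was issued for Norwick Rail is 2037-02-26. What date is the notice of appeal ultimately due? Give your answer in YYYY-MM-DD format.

Starting the day after 2037-02-26 and counting 5 business days lands on 2037-03-06.
2037-03-06 (Friday) is already a business day.
Final deadline: 2037-03-06.

2037-03-06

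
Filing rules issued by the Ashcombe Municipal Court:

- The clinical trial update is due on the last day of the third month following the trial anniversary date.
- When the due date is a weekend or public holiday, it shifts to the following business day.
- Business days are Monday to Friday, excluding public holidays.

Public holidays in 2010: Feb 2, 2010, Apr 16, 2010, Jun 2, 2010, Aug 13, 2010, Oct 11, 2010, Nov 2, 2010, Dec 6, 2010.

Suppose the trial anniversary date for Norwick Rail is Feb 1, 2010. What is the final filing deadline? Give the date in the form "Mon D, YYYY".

3 months after Feb 1, 2010 falls in May 2010; the last day of that month is May 31, 2010.
May 31, 2010 (Monday) is already a business day.
So the filing is due May 31, 2010.

May 31, 2010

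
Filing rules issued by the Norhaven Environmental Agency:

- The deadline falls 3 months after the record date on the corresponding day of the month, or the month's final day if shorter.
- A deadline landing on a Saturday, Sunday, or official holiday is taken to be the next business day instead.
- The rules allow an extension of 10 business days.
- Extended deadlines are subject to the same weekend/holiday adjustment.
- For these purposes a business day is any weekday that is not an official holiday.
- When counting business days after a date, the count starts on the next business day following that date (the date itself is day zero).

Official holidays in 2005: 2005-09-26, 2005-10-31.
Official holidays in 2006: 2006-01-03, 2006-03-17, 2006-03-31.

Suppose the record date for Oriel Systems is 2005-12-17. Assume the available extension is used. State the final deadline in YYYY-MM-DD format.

2006-04-04

3 months from 2005-12-17 is 2006-03-17.
2006-03-17 is a listed holiday, so it moves to the next business day, 2006-03-20 (Monday).
Applying the 10-business-day extension: 10 business days after 2006-03-20 is 2006-04-04.
2006-04-04 (Tuesday) is already a business day.
So the filing is due 2006-04-04.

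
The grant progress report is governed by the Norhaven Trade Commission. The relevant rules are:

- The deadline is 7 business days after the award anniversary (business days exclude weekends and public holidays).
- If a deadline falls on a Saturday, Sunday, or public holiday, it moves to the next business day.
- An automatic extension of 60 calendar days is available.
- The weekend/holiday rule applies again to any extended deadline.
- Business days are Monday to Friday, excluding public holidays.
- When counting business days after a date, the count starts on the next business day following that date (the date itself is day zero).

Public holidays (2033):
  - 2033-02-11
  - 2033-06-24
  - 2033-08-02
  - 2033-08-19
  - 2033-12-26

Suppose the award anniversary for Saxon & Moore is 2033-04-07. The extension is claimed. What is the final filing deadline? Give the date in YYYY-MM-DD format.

Counting 7 business days after 2033-04-07 (skipping weekends and listed holidays) reaches 2033-04-18.
2033-04-18 is a Monday and not a listed holiday, so it stands.
Applying the 60-calendar-day extension: 2033-04-18 + 60 days = 2033-06-17.
Since 2033-06-17 is a Friday and not a holiday, the date is unchanged.
Deadline: 2033-06-17.

2033-06-17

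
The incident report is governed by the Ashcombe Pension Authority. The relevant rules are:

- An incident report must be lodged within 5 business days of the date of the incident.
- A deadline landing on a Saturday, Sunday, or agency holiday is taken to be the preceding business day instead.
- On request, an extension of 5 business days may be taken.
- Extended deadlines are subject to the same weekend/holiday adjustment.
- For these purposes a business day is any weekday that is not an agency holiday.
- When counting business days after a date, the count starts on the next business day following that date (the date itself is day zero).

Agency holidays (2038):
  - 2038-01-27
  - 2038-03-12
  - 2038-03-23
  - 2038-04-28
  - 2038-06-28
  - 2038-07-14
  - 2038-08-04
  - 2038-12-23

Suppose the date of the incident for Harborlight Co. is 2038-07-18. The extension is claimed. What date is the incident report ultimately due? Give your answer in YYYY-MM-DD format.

5 business days after 2038-07-18, excluding weekends and holidays, is 2038-07-23.
2038-07-23 is a Friday and not a listed holiday, so it stands.
Counting 5 further business days from 2038-07-23 reaches 2038-07-30.
2038-07-30 falls on a Friday, which is a business day, so no adjustment is needed.
So the filing is due 2038-07-30.

2038-07-30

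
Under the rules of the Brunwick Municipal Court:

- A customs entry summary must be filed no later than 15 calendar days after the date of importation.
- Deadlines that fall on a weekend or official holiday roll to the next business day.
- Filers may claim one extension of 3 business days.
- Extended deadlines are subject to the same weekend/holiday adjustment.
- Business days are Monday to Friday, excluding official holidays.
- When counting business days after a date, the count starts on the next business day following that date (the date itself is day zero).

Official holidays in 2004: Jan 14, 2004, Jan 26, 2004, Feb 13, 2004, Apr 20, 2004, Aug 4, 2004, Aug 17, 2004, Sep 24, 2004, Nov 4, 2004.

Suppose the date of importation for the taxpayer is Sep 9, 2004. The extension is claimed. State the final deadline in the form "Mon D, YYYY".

Sep 30, 2004

15 calendar days after Sep 9, 2004 is Sep 24, 2004.
Sep 24, 2004 is a listed holiday, so it moves to the next business day, Sep 27, 2004 (Monday).
The 3-business-day extension runs from Sep 27, 2004 to Sep 30, 2004.
Since Sep 30, 2004 is a Thursday and not a holiday, the date is unchanged.
Final deadline: Sep 30, 2004.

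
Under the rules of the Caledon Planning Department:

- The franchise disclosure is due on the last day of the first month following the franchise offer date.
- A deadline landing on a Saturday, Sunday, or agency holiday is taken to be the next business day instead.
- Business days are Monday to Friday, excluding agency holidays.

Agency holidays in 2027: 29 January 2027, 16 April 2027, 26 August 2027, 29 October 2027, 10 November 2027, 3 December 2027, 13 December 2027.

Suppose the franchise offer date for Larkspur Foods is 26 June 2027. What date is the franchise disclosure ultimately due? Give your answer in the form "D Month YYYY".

2 August 2027

The first month after 26 June 2027 is July 2027, whose last day is 31 July 2027.
Because 31 July 2027 is a Saturday, the deadline becomes 2 August 2027 (Monday).
So the filing is due 2 August 2027.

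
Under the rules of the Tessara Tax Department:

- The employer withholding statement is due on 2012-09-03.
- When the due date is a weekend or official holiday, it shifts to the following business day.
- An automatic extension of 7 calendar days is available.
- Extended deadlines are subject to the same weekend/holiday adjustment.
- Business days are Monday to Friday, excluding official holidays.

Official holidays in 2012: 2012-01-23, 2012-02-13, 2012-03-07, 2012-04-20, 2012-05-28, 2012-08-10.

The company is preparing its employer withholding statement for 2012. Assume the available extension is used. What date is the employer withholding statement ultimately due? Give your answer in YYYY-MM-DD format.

2012-09-10

Start from the fixed due date, 2012-09-03.
2012-09-03 is a Monday and not a listed holiday, so it stands.
Add the 7 calendar-day extension to 2012-09-03: 2012-09-10.
2012-09-10 (Monday) is already a business day.
Deadline: 2012-09-10.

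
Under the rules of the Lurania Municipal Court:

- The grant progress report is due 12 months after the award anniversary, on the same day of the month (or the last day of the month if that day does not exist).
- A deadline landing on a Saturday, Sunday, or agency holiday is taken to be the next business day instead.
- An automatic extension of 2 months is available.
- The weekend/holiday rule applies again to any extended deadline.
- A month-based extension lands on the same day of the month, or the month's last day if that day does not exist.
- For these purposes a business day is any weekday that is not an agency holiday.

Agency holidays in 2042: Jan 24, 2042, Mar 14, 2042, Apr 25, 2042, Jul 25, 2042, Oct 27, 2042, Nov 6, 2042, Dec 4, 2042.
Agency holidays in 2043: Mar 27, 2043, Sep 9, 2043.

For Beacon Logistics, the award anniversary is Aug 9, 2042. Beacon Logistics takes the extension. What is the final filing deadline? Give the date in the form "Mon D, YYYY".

12 months from Aug 9, 2042 is Aug 9, 2043.
Aug 9, 2043 is a Sunday, so it moves to the next business day, Aug 10, 2043 (Monday).
Add 2 months to Aug 10, 2043: Oct 10, 2043.
Oct 10, 2043 is a Saturday, so it moves to the next business day, Oct 12, 2043 (Monday).
The final due date is Oct 12, 2043.

Oct 12, 2043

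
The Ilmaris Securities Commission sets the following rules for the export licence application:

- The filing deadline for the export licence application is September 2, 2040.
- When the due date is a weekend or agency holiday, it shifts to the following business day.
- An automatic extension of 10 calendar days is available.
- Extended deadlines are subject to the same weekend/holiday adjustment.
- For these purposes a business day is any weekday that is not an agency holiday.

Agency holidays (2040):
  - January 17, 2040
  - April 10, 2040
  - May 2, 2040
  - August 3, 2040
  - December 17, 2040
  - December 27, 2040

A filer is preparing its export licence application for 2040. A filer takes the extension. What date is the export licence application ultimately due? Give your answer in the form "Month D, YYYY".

September 13, 2040

The stated deadline is September 2, 2040.
Because September 2, 2040 is a Sunday, the deadline becomes September 3, 2040 (Monday).
Add the 10 calendar-day extension to September 3, 2040: September 13, 2040.
September 13, 2040 is a Thursday and not a listed holiday, so it stands.
Final deadline: September 13, 2040.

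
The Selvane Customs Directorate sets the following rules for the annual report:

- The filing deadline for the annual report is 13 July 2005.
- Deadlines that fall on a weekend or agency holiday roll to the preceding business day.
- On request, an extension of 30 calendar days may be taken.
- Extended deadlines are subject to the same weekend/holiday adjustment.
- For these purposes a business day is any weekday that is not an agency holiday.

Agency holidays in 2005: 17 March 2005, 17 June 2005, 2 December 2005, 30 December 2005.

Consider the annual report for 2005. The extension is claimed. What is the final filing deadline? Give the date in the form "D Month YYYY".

Start from the fixed due date, 13 July 2005.
13 July 2005 (Wednesday) is already a business day.
With the 30-day extension, 13 July 2005 becomes 12 August 2005.
12 August 2005 is a Friday and not a listed holiday, so it stands.
So the filing is due 12 August 2005.

12 August 2005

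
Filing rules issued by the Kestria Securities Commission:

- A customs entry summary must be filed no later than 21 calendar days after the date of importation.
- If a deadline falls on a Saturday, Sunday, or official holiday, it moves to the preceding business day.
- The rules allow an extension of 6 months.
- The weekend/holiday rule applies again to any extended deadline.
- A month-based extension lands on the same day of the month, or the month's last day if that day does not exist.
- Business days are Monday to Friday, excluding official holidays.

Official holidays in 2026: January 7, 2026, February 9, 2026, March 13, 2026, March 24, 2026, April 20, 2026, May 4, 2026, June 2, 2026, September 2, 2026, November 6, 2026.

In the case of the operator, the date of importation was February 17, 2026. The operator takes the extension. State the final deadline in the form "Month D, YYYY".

Adding 21 calendar days to February 17, 2026 gives March 10, 2026.
March 10, 2026 is a Tuesday and not a listed holiday, so it stands.
Add 6 months to March 10, 2026: September 10, 2026.
September 10, 2026 (Thursday) is already a business day.
So the filing is due September 10, 2026.

September 10, 2026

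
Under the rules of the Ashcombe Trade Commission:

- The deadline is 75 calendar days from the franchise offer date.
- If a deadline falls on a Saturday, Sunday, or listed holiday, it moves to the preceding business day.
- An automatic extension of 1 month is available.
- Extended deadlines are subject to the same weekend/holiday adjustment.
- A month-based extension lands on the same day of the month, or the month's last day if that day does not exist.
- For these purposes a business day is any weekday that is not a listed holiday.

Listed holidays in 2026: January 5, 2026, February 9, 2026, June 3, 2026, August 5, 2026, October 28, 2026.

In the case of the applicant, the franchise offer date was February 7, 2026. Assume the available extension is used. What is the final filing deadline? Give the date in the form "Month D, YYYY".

75 calendar days after February 7, 2026 is April 23, 2026.
Since April 23, 2026 is a Thursday and not a holiday, the date is unchanged.
Applying the 1 month extension: 1 month after April 23, 2026 is May 23, 2026.
May 23, 2026 is a Saturday; the preceding business day is May 22, 2026 (Friday).
The final due date is May 22, 2026.

May 22, 2026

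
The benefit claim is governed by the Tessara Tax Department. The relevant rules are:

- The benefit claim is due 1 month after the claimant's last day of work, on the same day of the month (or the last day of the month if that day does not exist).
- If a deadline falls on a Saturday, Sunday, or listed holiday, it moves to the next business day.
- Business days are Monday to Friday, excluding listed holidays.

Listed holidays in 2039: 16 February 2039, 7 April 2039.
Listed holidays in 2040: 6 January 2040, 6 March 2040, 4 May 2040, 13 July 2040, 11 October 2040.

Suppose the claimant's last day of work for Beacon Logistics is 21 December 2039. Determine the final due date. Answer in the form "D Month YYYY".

23 January 2040

1 month from 21 December 2039 is 21 January 2040.
21 January 2040 is a Saturday; the next business day is 23 January 2040 (Monday).
Deadline: 23 January 2040.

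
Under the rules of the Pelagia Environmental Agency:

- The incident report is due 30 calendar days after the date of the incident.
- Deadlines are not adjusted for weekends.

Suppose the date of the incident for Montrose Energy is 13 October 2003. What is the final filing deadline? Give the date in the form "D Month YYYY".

12 November 2003

30 calendar days after 13 October 2003 is 12 November 2003.
No adjustment is made for weekends or holidays, so 12 November 2003 stands.
The final due date is 12 November 2003.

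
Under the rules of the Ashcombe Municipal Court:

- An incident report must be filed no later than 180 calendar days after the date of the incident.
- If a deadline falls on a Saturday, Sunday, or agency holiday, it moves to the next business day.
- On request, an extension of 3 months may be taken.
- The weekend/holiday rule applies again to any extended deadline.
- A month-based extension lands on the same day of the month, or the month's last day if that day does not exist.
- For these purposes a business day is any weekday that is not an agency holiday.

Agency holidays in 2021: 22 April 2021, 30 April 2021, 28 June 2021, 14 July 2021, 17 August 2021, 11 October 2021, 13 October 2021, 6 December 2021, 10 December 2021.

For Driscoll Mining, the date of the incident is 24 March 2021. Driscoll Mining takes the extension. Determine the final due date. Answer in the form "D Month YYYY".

20 December 2021

From 24 March 2021, 180 calendar days later is 20 September 2021.
20 September 2021 (Monday) is already a business day.
The 3 months extension carries 20 September 2021 to 20 December 2021.
20 December 2021 falls on a Monday, which is a business day, so no adjustment is needed.
Final deadline: 20 December 2021.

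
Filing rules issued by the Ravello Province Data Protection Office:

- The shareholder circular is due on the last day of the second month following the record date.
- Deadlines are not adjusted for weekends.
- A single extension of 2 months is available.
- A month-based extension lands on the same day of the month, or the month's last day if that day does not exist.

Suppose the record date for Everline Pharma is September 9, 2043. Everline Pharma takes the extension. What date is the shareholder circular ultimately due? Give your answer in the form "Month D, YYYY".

January 30, 2044

2 months after September 9, 2043 falls in November 2043; the last day of that month is November 30, 2043.
November 30, 2043 is a Monday; no weekend or holiday adjustment applies.
The 2 months extension carries November 30, 2043 to January 30, 2044.
No adjustment is made for weekends or holidays, so January 30, 2044 stands.
The final due date is January 30, 2044.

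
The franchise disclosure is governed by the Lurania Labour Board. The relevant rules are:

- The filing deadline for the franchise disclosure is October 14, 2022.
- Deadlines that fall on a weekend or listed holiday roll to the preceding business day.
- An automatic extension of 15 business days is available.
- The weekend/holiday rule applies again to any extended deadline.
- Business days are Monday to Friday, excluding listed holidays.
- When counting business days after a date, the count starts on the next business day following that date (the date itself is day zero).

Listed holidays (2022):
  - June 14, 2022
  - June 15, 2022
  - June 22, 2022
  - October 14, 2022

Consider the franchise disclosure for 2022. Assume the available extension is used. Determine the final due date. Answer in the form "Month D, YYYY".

The stated deadline is October 14, 2022.
October 14, 2022 is a listed holiday, so it moves to the preceding business day, October 13, 2022 (Thursday).
Applying the 15-business-day extension: 15 business days after October 13, 2022 is November 4, 2022.
November 4, 2022 (Friday) is already a business day.
The final due date is November 4, 2022.

November 4, 2022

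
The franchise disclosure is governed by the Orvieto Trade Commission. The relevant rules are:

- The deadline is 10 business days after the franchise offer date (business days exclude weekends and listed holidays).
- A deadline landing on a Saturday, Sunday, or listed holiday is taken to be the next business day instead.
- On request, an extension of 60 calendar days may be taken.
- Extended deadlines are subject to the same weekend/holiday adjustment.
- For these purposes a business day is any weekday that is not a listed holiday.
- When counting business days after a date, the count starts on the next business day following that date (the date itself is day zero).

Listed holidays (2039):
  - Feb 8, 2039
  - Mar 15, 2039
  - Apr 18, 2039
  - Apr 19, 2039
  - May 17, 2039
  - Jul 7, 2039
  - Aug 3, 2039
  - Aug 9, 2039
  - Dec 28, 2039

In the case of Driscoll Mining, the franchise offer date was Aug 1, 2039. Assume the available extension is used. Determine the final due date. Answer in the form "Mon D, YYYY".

10 business days after Aug 1, 2039, excluding weekends and holidays, is Aug 17, 2039.
Aug 17, 2039 (Wednesday) is already a business day.
With the 60-day extension, Aug 17, 2039 becomes Oct 16, 2039.
Oct 16, 2039 is a Sunday, so it moves to the next business day, Oct 17, 2039 (Monday).
Deadline: Oct 17, 2039.

Oct 17, 2039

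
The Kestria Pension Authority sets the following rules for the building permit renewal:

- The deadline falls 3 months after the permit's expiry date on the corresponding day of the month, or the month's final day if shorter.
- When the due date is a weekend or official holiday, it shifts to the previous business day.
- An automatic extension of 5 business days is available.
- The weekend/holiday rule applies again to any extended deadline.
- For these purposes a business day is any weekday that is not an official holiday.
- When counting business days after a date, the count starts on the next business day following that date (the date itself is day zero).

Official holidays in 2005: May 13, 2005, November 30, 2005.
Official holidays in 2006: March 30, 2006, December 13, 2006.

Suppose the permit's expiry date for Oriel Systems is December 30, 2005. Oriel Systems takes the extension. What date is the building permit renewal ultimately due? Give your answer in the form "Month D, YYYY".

3 months from December 30, 2005 is March 30, 2006.
March 30, 2006 is a listed holiday; the preceding business day is March 29, 2006 (Wednesday).
Applying the 5-business-day extension: 5 business days after March 29, 2006 is April 6, 2006.
April 6, 2006 (Thursday) is already a business day.
Final deadline: April 6, 2006.

April 6, 2006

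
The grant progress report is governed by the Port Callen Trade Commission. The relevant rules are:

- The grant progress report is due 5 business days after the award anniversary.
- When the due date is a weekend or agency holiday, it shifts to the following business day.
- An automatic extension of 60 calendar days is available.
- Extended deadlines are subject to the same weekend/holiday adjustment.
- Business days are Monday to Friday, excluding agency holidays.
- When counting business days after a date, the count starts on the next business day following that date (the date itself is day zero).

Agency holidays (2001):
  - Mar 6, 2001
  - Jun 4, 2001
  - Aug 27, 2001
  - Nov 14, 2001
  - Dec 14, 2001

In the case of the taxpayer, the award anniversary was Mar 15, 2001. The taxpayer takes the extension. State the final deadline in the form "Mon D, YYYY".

5 business days after Mar 15, 2001, excluding weekends and holidays, is Mar 22, 2001.
Mar 22, 2001 is a Thursday and not a listed holiday, so it stands.
Add the 60 calendar-day extension to Mar 22, 2001: May 21, 2001.
May 21, 2001 is a Monday and not a listed holiday, so it stands.
The final due date is May 21, 2001.

May 21, 2001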